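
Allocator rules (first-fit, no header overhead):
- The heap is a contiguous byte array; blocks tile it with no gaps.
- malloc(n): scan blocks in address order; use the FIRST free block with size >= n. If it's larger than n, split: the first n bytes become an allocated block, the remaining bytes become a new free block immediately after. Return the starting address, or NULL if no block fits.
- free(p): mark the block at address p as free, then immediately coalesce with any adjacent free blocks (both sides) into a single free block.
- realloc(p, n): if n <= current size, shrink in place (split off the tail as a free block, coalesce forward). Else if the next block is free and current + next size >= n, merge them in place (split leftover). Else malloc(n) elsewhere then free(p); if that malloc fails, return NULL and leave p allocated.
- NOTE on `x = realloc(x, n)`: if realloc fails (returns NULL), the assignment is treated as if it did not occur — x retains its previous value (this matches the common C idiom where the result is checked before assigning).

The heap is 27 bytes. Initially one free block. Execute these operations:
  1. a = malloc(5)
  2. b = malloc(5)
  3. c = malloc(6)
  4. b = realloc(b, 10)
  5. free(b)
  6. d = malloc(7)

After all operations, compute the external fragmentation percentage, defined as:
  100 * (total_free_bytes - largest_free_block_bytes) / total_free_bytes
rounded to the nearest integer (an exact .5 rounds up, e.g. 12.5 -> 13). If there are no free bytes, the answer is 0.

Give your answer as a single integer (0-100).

Answer: 44

Derivation:
Op 1: a = malloc(5) -> a = 0; heap: [0-4 ALLOC][5-26 FREE]
Op 2: b = malloc(5) -> b = 5; heap: [0-4 ALLOC][5-9 ALLOC][10-26 FREE]
Op 3: c = malloc(6) -> c = 10; heap: [0-4 ALLOC][5-9 ALLOC][10-15 ALLOC][16-26 FREE]
Op 4: b = realloc(b, 10) -> b = 16; heap: [0-4 ALLOC][5-9 FREE][10-15 ALLOC][16-25 ALLOC][26-26 FREE]
Op 5: free(b) -> (freed b); heap: [0-4 ALLOC][5-9 FREE][10-15 ALLOC][16-26 FREE]
Op 6: d = malloc(7) -> d = 16; heap: [0-4 ALLOC][5-9 FREE][10-15 ALLOC][16-22 ALLOC][23-26 FREE]
Free blocks: [5 4] total_free=9 largest=5 -> 100*(9-5)/9 = 400/9 ≈ 44.444 -> rounds to 44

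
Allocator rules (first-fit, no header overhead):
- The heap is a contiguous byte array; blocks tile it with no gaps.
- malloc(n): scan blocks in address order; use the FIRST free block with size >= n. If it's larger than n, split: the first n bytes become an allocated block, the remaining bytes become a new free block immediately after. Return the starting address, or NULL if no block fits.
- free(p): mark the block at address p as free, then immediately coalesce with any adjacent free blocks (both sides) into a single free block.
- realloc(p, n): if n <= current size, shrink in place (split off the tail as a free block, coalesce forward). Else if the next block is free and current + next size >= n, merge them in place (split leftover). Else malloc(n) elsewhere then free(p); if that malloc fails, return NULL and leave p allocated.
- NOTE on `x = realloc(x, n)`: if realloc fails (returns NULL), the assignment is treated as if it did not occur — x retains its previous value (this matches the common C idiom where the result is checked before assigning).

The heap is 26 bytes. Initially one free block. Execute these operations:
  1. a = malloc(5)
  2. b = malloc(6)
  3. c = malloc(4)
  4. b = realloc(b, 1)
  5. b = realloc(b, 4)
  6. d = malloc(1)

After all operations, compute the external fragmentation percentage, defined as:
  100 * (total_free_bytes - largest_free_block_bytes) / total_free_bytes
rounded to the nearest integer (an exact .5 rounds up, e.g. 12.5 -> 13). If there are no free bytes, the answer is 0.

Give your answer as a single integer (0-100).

Op 1: a = malloc(5) -> a = 0; heap: [0-4 ALLOC][5-25 FREE]
Op 2: b = malloc(6) -> b = 5; heap: [0-4 ALLOC][5-10 ALLOC][11-25 FREE]
Op 3: c = malloc(4) -> c = 11; heap: [0-4 ALLOC][5-10 ALLOC][11-14 ALLOC][15-25 FREE]
Op 4: b = realloc(b, 1) -> b = 5; heap: [0-4 ALLOC][5-5 ALLOC][6-10 FREE][11-14 ALLOC][15-25 FREE]
Op 5: b = realloc(b, 4) -> b = 5; heap: [0-4 ALLOC][5-8 ALLOC][9-10 FREE][11-14 ALLOC][15-25 FREE]
Op 6: d = malloc(1) -> d = 9; heap: [0-4 ALLOC][5-8 ALLOC][9-9 ALLOC][10-10 FREE][11-14 ALLOC][15-25 FREE]
Free blocks: [1 11] total_free=12 largest=11 -> 100*(12-11)/12 = 100/12 ≈ 8.333 -> rounds to 8

Answer: 8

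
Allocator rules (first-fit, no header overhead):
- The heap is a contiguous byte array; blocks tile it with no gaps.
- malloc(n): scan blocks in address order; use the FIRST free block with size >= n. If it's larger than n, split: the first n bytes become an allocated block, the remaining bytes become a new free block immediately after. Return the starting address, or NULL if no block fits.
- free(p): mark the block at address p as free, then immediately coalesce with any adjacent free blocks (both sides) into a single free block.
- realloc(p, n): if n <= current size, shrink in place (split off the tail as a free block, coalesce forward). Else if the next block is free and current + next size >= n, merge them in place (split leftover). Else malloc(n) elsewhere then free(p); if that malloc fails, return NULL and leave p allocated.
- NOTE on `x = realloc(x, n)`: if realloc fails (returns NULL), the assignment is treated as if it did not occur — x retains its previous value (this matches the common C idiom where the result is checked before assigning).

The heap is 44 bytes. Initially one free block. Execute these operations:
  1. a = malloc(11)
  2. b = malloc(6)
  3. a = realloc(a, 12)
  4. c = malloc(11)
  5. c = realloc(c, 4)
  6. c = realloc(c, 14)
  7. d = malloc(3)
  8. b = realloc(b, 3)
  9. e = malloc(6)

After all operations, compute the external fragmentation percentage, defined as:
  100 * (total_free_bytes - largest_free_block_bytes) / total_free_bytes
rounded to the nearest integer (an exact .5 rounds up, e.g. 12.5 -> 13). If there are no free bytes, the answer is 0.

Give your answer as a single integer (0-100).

Op 1: a = malloc(11) -> a = 0; heap: [0-10 ALLOC][11-43 FREE]
Op 2: b = malloc(6) -> b = 11; heap: [0-10 ALLOC][11-16 ALLOC][17-43 FREE]
Op 3: a = realloc(a, 12) -> a = 17; heap: [0-10 FREE][11-16 ALLOC][17-28 ALLOC][29-43 FREE]
Op 4: c = malloc(11) -> c = 0; heap: [0-10 ALLOC][11-16 ALLOC][17-28 ALLOC][29-43 FREE]
Op 5: c = realloc(c, 4) -> c = 0; heap: [0-3 ALLOC][4-10 FREE][11-16 ALLOC][17-28 ALLOC][29-43 FREE]
Op 6: c = realloc(c, 14) -> c = 29; heap: [0-10 FREE][11-16 ALLOC][17-28 ALLOC][29-42 ALLOC][43-43 FREE]
Op 7: d = malloc(3) -> d = 0; heap: [0-2 ALLOC][3-10 FREE][11-16 ALLOC][17-28 ALLOC][29-42 ALLOC][43-43 FREE]
Op 8: b = realloc(b, 3) -> b = 11; heap: [0-2 ALLOC][3-10 FREE][11-13 ALLOC][14-16 FREE][17-28 ALLOC][29-42 ALLOC][43-43 FREE]
Op 9: e = malloc(6) -> e = 3; heap: [0-2 ALLOC][3-8 ALLOC][9-10 FREE][11-13 ALLOC][14-16 FREE][17-28 ALLOC][29-42 ALLOC][43-43 FREE]
Free blocks: [2 3 1] total_free=6 largest=3 -> 100*(6-3)/6 = 300/6 = 50

Answer: 50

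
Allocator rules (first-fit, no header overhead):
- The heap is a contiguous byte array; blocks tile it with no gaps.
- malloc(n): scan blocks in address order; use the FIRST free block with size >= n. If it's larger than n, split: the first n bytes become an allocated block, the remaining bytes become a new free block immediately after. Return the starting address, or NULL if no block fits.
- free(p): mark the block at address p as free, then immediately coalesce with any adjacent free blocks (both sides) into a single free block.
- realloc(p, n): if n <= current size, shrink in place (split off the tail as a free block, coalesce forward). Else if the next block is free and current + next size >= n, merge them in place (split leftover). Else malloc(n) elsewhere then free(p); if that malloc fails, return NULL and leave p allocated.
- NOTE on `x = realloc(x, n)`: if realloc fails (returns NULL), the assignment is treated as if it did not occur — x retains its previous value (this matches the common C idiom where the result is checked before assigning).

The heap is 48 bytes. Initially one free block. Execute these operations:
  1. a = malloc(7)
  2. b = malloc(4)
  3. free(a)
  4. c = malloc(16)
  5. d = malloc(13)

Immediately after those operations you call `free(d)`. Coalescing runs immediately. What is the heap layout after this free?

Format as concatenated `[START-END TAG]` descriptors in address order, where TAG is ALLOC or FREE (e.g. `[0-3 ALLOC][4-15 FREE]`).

Op 1: a = malloc(7) -> a = 0; heap: [0-6 ALLOC][7-47 FREE]
Op 2: b = malloc(4) -> b = 7; heap: [0-6 ALLOC][7-10 ALLOC][11-47 FREE]
Op 3: free(a) -> (freed a); heap: [0-6 FREE][7-10 ALLOC][11-47 FREE]
Op 4: c = malloc(16) -> c = 11; heap: [0-6 FREE][7-10 ALLOC][11-26 ALLOC][27-47 FREE]
Op 5: d = malloc(13) -> d = 27; heap: [0-6 FREE][7-10 ALLOC][11-26 ALLOC][27-39 ALLOC][40-47 FREE]
free(d): d = 27 -> block [27-39 ALLOC]; mark free, coalesce with adjacent free neighbors -> [0-6 FREE][7-10 ALLOC][11-26 ALLOC][27-47 FREE]

Answer: [0-6 FREE][7-10 ALLOC][11-26 ALLOC][27-47 FREE]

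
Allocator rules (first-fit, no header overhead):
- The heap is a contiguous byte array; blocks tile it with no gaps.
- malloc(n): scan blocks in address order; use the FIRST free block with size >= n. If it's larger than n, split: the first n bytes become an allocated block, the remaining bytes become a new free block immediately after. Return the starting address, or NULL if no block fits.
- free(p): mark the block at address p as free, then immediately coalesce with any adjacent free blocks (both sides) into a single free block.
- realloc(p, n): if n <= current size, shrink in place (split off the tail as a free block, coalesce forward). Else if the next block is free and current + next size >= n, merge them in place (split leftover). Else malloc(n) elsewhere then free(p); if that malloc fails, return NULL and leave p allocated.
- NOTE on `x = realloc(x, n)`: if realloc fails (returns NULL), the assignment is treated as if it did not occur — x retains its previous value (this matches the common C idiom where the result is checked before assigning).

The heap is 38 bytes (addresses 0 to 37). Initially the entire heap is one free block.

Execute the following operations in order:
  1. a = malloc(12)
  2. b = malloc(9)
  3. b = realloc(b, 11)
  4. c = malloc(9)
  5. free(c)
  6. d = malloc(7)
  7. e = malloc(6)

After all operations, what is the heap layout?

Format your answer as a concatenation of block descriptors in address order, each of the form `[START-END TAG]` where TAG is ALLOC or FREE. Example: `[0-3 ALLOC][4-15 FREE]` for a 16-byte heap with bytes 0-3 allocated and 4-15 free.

Answer: [0-11 ALLOC][12-22 ALLOC][23-29 ALLOC][30-35 ALLOC][36-37 FREE]

Derivation:
Op 1: a = malloc(12) -> a = 0; heap: [0-11 ALLOC][12-37 FREE]
Op 2: b = malloc(9) -> b = 12; heap: [0-11 ALLOC][12-20 ALLOC][21-37 FREE]
Op 3: b = realloc(b, 11) -> b = 12; heap: [0-11 ALLOC][12-22 ALLOC][23-37 FREE]
Op 4: c = malloc(9) -> c = 23; heap: [0-11 ALLOC][12-22 ALLOC][23-31 ALLOC][32-37 FREE]
Op 5: free(c) -> (freed c); heap: [0-11 ALLOC][12-22 ALLOC][23-37 FREE]
Op 6: d = malloc(7) -> d = 23; heap: [0-11 ALLOC][12-22 ALLOC][23-29 ALLOC][30-37 FREE]
Op 7: e = malloc(6) -> e = 30; heap: [0-11 ALLOC][12-22 ALLOC][23-29 ALLOC][30-35 ALLOC][36-37 FREE]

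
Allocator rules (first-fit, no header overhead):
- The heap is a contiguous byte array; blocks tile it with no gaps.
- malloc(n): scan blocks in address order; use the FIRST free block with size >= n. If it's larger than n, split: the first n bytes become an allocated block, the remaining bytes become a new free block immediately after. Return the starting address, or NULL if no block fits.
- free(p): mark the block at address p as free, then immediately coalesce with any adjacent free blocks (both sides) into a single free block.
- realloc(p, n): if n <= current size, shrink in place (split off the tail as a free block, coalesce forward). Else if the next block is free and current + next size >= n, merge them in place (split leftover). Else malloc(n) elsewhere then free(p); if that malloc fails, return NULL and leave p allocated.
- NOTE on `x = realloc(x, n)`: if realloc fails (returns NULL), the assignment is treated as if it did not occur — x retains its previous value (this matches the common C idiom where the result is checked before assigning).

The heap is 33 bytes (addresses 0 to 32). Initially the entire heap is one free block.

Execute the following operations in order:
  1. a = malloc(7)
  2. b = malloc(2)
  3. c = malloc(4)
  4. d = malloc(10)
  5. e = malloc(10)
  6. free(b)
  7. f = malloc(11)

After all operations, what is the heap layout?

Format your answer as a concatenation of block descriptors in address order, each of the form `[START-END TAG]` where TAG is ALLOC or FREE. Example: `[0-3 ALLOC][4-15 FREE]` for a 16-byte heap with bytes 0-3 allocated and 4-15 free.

Answer: [0-6 ALLOC][7-8 FREE][9-12 ALLOC][13-22 ALLOC][23-32 ALLOC]

Derivation:
Op 1: a = malloc(7) -> a = 0; heap: [0-6 ALLOC][7-32 FREE]
Op 2: b = malloc(2) -> b = 7; heap: [0-6 ALLOC][7-8 ALLOC][9-32 FREE]
Op 3: c = malloc(4) -> c = 9; heap: [0-6 ALLOC][7-8 ALLOC][9-12 ALLOC][13-32 FREE]
Op 4: d = malloc(10) -> d = 13; heap: [0-6 ALLOC][7-8 ALLOC][9-12 ALLOC][13-22 ALLOC][23-32 FREE]
Op 5: e = malloc(10) -> e = 23; heap: [0-6 ALLOC][7-8 ALLOC][9-12 ALLOC][13-22 ALLOC][23-32 ALLOC]
Op 6: free(b) -> (freed b); heap: [0-6 ALLOC][7-8 FREE][9-12 ALLOC][13-22 ALLOC][23-32 ALLOC]
Op 7: f = malloc(11) -> f = NULL; heap: [0-6 ALLOC][7-8 FREE][9-12 ALLOC][13-22 ALLOC][23-32 ALLOC]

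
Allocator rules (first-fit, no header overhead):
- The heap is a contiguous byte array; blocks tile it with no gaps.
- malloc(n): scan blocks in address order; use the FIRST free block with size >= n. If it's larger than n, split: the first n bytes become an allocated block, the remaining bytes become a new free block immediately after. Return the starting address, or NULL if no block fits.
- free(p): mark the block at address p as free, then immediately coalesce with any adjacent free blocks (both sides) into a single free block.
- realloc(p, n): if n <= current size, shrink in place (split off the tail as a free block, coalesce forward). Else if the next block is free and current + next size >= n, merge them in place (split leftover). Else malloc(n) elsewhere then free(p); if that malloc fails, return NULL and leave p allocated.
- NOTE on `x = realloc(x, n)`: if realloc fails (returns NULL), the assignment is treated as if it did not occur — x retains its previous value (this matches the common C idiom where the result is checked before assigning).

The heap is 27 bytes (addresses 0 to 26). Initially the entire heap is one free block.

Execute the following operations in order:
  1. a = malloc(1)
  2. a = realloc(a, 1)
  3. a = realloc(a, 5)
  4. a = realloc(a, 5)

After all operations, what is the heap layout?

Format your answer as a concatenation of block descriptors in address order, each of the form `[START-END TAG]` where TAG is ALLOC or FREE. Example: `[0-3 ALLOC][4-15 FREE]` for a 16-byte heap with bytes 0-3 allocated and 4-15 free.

Answer: [0-4 ALLOC][5-26 FREE]

Derivation:
Op 1: a = malloc(1) -> a = 0; heap: [0-0 ALLOC][1-26 FREE]
Op 2: a = realloc(a, 1) -> a = 0; heap: [0-0 ALLOC][1-26 FREE]
Op 3: a = realloc(a, 5) -> a = 0; heap: [0-4 ALLOC][5-26 FREE]
Op 4: a = realloc(a, 5) -> a = 0; heap: [0-4 ALLOC][5-26 FREE]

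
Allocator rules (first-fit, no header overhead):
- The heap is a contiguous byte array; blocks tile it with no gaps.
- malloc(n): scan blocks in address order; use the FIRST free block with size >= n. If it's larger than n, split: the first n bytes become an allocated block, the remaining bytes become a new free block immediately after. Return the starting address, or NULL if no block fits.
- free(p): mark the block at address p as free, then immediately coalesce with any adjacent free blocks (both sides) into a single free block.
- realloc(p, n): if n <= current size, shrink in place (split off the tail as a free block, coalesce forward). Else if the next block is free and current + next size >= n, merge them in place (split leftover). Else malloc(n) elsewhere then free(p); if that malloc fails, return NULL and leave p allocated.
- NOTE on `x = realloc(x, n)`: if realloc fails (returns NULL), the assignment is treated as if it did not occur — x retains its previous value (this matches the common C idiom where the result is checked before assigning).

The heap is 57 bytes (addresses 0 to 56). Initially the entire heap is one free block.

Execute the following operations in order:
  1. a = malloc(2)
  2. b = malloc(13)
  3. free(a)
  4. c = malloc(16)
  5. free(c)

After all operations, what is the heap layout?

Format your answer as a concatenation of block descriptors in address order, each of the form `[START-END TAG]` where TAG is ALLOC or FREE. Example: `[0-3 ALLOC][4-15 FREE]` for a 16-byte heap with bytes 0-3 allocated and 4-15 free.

Answer: [0-1 FREE][2-14 ALLOC][15-56 FREE]

Derivation:
Op 1: a = malloc(2) -> a = 0; heap: [0-1 ALLOC][2-56 FREE]
Op 2: b = malloc(13) -> b = 2; heap: [0-1 ALLOC][2-14 ALLOC][15-56 FREE]
Op 3: free(a) -> (freed a); heap: [0-1 FREE][2-14 ALLOC][15-56 FREE]
Op 4: c = malloc(16) -> c = 15; heap: [0-1 FREE][2-14 ALLOC][15-30 ALLOC][31-56 FREE]
Op 5: free(c) -> (freed c); heap: [0-1 FREE][2-14 ALLOC][15-56 FREE]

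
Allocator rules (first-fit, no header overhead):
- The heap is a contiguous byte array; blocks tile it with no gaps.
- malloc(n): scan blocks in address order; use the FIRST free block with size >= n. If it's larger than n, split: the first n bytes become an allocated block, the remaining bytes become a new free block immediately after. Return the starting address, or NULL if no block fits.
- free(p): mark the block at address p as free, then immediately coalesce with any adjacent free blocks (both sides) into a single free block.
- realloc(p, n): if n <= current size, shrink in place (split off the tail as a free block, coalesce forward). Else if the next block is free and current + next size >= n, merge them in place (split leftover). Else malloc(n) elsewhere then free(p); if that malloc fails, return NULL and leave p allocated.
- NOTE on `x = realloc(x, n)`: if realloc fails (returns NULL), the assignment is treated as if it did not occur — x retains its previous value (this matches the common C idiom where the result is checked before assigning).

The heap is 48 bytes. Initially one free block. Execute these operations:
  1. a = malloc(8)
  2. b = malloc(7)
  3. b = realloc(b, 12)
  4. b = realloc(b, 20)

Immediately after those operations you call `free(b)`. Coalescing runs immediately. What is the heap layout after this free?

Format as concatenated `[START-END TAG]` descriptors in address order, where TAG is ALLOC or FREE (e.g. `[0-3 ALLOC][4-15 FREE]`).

Op 1: a = malloc(8) -> a = 0; heap: [0-7 ALLOC][8-47 FREE]
Op 2: b = malloc(7) -> b = 8; heap: [0-7 ALLOC][8-14 ALLOC][15-47 FREE]
Op 3: b = realloc(b, 12) -> b = 8; heap: [0-7 ALLOC][8-19 ALLOC][20-47 FREE]
Op 4: b = realloc(b, 20) -> b = 8; heap: [0-7 ALLOC][8-27 ALLOC][28-47 FREE]
free(b): b = 8 -> block [8-27 ALLOC]; mark free, coalesce with adjacent free neighbors -> [0-7 ALLOC][8-47 FREE]

Answer: [0-7 ALLOC][8-47 FREE]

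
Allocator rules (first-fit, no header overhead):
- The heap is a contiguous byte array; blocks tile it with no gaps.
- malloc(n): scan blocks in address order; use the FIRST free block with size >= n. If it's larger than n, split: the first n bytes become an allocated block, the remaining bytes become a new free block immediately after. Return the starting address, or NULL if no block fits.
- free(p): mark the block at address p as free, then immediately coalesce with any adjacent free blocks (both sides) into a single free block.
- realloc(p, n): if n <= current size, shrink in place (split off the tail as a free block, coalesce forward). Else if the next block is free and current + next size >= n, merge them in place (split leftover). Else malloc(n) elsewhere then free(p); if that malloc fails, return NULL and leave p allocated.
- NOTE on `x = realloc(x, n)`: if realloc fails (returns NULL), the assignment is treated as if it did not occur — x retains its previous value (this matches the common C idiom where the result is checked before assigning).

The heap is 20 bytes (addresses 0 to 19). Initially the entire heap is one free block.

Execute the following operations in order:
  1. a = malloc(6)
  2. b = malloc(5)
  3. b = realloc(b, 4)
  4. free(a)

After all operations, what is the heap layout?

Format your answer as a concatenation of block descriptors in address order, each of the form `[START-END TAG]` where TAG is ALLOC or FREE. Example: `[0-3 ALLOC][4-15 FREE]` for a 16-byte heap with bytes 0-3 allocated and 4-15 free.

Op 1: a = malloc(6) -> a = 0; heap: [0-5 ALLOC][6-19 FREE]
Op 2: b = malloc(5) -> b = 6; heap: [0-5 ALLOC][6-10 ALLOC][11-19 FREE]
Op 3: b = realloc(b, 4) -> b = 6; heap: [0-5 ALLOC][6-9 ALLOC][10-19 FREE]
Op 4: free(a) -> (freed a); heap: [0-5 FREE][6-9 ALLOC][10-19 FREE]

Answer: [0-5 FREE][6-9 ALLOC][10-19 FREE]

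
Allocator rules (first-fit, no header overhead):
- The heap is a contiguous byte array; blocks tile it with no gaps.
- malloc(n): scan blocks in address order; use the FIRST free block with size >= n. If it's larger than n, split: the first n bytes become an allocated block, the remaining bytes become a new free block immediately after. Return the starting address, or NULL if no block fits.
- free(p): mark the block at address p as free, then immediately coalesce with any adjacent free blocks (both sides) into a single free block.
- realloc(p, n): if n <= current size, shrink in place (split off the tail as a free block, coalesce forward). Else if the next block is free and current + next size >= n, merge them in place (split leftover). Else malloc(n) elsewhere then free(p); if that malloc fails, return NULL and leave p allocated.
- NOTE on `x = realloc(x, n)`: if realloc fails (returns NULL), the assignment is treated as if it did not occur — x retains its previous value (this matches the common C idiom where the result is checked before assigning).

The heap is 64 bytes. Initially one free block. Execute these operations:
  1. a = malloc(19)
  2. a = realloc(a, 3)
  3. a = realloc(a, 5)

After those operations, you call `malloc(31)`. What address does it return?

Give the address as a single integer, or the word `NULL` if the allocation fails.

Answer: 5

Derivation:
Op 1: a = malloc(19) -> a = 0; heap: [0-18 ALLOC][19-63 FREE]
Op 2: a = realloc(a, 3) -> a = 0; heap: [0-2 ALLOC][3-63 FREE]
Op 3: a = realloc(a, 5) -> a = 0; heap: [0-4 ALLOC][5-63 FREE]
malloc(31): first-fit scan over [0-4 ALLOC][5-63 FREE] -> 5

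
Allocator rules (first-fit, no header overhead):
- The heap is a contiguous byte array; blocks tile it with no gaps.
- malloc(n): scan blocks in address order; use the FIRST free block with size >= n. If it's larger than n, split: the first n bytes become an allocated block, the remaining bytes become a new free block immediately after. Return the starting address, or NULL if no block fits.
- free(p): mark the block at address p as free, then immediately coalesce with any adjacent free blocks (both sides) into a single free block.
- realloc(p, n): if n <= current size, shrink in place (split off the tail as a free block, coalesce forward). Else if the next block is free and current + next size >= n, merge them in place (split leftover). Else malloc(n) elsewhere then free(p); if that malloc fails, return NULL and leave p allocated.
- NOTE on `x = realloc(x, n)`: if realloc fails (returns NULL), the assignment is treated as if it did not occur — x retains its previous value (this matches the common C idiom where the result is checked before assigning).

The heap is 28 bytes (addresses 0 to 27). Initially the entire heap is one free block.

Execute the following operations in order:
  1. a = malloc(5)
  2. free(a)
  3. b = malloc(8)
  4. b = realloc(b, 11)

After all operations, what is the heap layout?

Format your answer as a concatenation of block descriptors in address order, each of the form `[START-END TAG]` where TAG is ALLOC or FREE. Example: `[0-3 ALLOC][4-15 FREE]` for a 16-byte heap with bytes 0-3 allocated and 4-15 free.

Op 1: a = malloc(5) -> a = 0; heap: [0-4 ALLOC][5-27 FREE]
Op 2: free(a) -> (freed a); heap: [0-27 FREE]
Op 3: b = malloc(8) -> b = 0; heap: [0-7 ALLOC][8-27 FREE]
Op 4: b = realloc(b, 11) -> b = 0; heap: [0-10 ALLOC][11-27 FREE]

Answer: [0-10 ALLOC][11-27 FREE]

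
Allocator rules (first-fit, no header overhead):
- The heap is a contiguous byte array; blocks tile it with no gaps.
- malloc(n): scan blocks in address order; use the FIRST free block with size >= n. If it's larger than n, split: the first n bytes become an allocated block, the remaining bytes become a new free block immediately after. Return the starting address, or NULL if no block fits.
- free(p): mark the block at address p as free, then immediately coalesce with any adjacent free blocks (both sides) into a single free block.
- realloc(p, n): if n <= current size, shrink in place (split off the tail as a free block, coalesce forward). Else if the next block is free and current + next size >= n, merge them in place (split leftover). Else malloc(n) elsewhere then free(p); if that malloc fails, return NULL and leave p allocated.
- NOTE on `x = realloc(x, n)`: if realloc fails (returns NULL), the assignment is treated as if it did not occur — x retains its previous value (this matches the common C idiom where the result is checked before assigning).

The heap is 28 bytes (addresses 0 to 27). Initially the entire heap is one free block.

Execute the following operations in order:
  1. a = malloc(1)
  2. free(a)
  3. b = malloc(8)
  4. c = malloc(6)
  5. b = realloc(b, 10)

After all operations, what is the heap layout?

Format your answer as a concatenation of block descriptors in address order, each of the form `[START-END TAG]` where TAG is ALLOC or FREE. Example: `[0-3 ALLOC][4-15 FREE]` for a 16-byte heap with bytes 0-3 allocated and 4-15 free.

Answer: [0-7 FREE][8-13 ALLOC][14-23 ALLOC][24-27 FREE]

Derivation:
Op 1: a = malloc(1) -> a = 0; heap: [0-0 ALLOC][1-27 FREE]
Op 2: free(a) -> (freed a); heap: [0-27 FREE]
Op 3: b = malloc(8) -> b = 0; heap: [0-7 ALLOC][8-27 FREE]
Op 4: c = malloc(6) -> c = 8; heap: [0-7 ALLOC][8-13 ALLOC][14-27 FREE]
Op 5: b = realloc(b, 10) -> b = 14; heap: [0-7 FREE][8-13 ALLOC][14-23 ALLOC][24-27 FREE]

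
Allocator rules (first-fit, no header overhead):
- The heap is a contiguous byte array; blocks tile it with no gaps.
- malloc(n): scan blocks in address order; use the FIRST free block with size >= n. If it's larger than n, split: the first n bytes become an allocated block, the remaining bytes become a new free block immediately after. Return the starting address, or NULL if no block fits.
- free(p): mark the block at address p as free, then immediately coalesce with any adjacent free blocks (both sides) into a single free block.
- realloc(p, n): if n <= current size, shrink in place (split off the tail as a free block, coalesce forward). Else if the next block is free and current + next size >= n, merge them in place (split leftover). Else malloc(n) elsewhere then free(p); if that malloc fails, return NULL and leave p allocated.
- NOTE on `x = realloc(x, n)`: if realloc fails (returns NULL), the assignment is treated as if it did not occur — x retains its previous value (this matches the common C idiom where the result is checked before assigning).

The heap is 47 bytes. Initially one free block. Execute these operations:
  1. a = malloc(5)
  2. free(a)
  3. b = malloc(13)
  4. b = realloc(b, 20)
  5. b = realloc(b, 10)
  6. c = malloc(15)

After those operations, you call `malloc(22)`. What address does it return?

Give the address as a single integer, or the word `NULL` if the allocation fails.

Op 1: a = malloc(5) -> a = 0; heap: [0-4 ALLOC][5-46 FREE]
Op 2: free(a) -> (freed a); heap: [0-46 FREE]
Op 3: b = malloc(13) -> b = 0; heap: [0-12 ALLOC][13-46 FREE]
Op 4: b = realloc(b, 20) -> b = 0; heap: [0-19 ALLOC][20-46 FREE]
Op 5: b = realloc(b, 10) -> b = 0; heap: [0-9 ALLOC][10-46 FREE]
Op 6: c = malloc(15) -> c = 10; heap: [0-9 ALLOC][10-24 ALLOC][25-46 FREE]
malloc(22): first-fit scan over [0-9 ALLOC][10-24 ALLOC][25-46 FREE] -> 25

Answer: 25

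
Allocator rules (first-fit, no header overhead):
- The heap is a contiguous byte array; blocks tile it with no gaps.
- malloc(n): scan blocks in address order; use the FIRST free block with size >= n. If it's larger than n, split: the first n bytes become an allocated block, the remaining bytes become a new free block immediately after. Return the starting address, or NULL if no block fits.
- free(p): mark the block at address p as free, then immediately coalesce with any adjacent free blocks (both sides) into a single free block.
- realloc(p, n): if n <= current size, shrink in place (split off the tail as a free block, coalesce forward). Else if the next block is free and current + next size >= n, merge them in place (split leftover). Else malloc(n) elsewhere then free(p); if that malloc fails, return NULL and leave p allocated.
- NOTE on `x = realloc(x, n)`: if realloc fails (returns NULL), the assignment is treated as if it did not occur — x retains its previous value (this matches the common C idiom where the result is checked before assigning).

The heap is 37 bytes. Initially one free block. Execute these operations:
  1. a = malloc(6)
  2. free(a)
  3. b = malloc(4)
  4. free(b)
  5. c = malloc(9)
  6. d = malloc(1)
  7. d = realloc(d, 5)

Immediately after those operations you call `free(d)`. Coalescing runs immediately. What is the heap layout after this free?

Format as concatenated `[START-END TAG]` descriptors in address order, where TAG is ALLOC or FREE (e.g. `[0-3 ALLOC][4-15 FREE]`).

Answer: [0-8 ALLOC][9-36 FREE]

Derivation:
Op 1: a = malloc(6) -> a = 0; heap: [0-5 ALLOC][6-36 FREE]
Op 2: free(a) -> (freed a); heap: [0-36 FREE]
Op 3: b = malloc(4) -> b = 0; heap: [0-3 ALLOC][4-36 FREE]
Op 4: free(b) -> (freed b); heap: [0-36 FREE]
Op 5: c = malloc(9) -> c = 0; heap: [0-8 ALLOC][9-36 FREE]
Op 6: d = malloc(1) -> d = 9; heap: [0-8 ALLOC][9-9 ALLOC][10-36 FREE]
Op 7: d = realloc(d, 5) -> d = 9; heap: [0-8 ALLOC][9-13 ALLOC][14-36 FREE]
free(d): d = 9 -> block [9-13 ALLOC]; mark free, coalesce with adjacent free neighbors -> [0-8 ALLOC][9-36 FREE]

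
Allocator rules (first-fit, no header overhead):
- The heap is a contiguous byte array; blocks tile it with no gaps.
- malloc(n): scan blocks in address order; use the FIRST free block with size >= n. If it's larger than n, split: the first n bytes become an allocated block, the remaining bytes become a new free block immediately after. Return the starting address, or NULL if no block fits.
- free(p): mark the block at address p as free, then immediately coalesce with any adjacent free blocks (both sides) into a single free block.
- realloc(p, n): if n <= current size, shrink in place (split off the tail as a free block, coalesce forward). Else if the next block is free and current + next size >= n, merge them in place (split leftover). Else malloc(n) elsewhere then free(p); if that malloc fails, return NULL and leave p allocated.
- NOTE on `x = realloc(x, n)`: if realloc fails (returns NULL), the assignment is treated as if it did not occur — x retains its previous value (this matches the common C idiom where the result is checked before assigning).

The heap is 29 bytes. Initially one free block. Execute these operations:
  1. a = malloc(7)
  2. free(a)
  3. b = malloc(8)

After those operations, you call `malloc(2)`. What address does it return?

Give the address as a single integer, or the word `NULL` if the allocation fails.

Op 1: a = malloc(7) -> a = 0; heap: [0-6 ALLOC][7-28 FREE]
Op 2: free(a) -> (freed a); heap: [0-28 FREE]
Op 3: b = malloc(8) -> b = 0; heap: [0-7 ALLOC][8-28 FREE]
malloc(2): first-fit scan over [0-7 ALLOC][8-28 FREE] -> 8

Answer: 8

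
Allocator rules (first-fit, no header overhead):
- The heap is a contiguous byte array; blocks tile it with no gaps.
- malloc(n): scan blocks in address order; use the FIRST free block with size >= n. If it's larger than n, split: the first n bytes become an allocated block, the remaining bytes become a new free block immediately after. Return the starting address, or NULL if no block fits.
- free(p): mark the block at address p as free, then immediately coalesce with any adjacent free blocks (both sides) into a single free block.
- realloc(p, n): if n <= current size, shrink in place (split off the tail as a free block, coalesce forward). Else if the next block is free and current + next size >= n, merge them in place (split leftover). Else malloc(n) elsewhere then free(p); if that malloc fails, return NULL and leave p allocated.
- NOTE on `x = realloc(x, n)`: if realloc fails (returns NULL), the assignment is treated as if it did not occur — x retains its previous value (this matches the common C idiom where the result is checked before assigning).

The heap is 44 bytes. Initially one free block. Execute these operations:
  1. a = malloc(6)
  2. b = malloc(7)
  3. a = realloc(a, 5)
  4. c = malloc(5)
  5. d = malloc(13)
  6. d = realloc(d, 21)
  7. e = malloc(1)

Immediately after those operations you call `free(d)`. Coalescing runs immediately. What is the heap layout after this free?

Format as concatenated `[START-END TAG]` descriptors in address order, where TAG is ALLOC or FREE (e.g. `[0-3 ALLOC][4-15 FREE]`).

Answer: [0-4 ALLOC][5-5 ALLOC][6-12 ALLOC][13-17 ALLOC][18-43 FREE]

Derivation:
Op 1: a = malloc(6) -> a = 0; heap: [0-5 ALLOC][6-43 FREE]
Op 2: b = malloc(7) -> b = 6; heap: [0-5 ALLOC][6-12 ALLOC][13-43 FREE]
Op 3: a = realloc(a, 5) -> a = 0; heap: [0-4 ALLOC][5-5 FREE][6-12 ALLOC][13-43 FREE]
Op 4: c = malloc(5) -> c = 13; heap: [0-4 ALLOC][5-5 FREE][6-12 ALLOC][13-17 ALLOC][18-43 FREE]
Op 5: d = malloc(13) -> d = 18; heap: [0-4 ALLOC][5-5 FREE][6-12 ALLOC][13-17 ALLOC][18-30 ALLOC][31-43 FREE]
Op 6: d = realloc(d, 21) -> d = 18; heap: [0-4 ALLOC][5-5 FREE][6-12 ALLOC][13-17 ALLOC][18-38 ALLOC][39-43 FREE]
Op 7: e = malloc(1) -> e = 5; heap: [0-4 ALLOC][5-5 ALLOC][6-12 ALLOC][13-17 ALLOC][18-38 ALLOC][39-43 FREE]
free(d): d = 18 -> block [18-38 ALLOC]; mark free, coalesce with adjacent free neighbors -> [0-4 ALLOC][5-5 ALLOC][6-12 ALLOC][13-17 ALLOC][18-43 FREE]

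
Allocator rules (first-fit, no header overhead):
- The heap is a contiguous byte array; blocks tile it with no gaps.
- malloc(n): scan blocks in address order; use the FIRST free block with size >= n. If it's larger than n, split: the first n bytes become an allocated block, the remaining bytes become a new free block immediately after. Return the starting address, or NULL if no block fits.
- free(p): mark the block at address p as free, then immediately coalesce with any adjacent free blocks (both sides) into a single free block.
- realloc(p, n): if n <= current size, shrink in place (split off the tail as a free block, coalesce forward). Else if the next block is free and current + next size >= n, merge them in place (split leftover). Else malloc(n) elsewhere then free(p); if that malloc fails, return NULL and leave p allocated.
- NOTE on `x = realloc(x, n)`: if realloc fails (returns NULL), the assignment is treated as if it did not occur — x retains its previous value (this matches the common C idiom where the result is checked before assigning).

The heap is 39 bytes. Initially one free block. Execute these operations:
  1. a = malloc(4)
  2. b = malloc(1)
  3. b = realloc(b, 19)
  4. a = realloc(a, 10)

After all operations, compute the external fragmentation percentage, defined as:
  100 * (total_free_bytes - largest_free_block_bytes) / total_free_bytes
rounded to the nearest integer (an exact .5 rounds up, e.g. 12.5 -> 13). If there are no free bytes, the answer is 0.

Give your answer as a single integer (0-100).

Answer: 40

Derivation:
Op 1: a = malloc(4) -> a = 0; heap: [0-3 ALLOC][4-38 FREE]
Op 2: b = malloc(1) -> b = 4; heap: [0-3 ALLOC][4-4 ALLOC][5-38 FREE]
Op 3: b = realloc(b, 19) -> b = 4; heap: [0-3 ALLOC][4-22 ALLOC][23-38 FREE]
Op 4: a = realloc(a, 10) -> a = 23; heap: [0-3 FREE][4-22 ALLOC][23-32 ALLOC][33-38 FREE]
Free blocks: [4 6] total_free=10 largest=6 -> 100*(10-6)/10 = 400/10 = 40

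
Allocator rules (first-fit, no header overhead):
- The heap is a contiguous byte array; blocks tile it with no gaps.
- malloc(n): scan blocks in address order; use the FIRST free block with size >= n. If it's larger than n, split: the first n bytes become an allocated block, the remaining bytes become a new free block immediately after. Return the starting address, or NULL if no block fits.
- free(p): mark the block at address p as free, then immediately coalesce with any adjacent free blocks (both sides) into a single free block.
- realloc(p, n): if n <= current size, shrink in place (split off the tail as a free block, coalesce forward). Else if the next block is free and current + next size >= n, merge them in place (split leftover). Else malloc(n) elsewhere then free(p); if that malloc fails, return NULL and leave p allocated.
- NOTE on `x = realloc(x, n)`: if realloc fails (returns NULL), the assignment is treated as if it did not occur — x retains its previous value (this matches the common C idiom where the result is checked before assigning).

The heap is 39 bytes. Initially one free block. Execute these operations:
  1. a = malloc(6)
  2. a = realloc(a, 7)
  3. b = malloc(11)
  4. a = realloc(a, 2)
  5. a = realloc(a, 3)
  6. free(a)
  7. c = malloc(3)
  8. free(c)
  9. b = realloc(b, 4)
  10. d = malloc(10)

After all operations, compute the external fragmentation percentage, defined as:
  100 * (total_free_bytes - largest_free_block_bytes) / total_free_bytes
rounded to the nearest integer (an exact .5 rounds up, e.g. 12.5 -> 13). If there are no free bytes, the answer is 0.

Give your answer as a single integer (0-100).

Answer: 28

Derivation:
Op 1: a = malloc(6) -> a = 0; heap: [0-5 ALLOC][6-38 FREE]
Op 2: a = realloc(a, 7) -> a = 0; heap: [0-6 ALLOC][7-38 FREE]
Op 3: b = malloc(11) -> b = 7; heap: [0-6 ALLOC][7-17 ALLOC][18-38 FREE]
Op 4: a = realloc(a, 2) -> a = 0; heap: [0-1 ALLOC][2-6 FREE][7-17 ALLOC][18-38 FREE]
Op 5: a = realloc(a, 3) -> a = 0; heap: [0-2 ALLOC][3-6 FREE][7-17 ALLOC][18-38 FREE]
Op 6: free(a) -> (freed a); heap: [0-6 FREE][7-17 ALLOC][18-38 FREE]
Op 7: c = malloc(3) -> c = 0; heap: [0-2 ALLOC][3-6 FREE][7-17 ALLOC][18-38 FREE]
Op 8: free(c) -> (freed c); heap: [0-6 FREE][7-17 ALLOC][18-38 FREE]
Op 9: b = realloc(b, 4) -> b = 7; heap: [0-6 FREE][7-10 ALLOC][11-38 FREE]
Op 10: d = malloc(10) -> d = 11; heap: [0-6 FREE][7-10 ALLOC][11-20 ALLOC][21-38 FREE]
Free blocks: [7 18] total_free=25 largest=18 -> 100*(25-18)/25 = 700/25 = 28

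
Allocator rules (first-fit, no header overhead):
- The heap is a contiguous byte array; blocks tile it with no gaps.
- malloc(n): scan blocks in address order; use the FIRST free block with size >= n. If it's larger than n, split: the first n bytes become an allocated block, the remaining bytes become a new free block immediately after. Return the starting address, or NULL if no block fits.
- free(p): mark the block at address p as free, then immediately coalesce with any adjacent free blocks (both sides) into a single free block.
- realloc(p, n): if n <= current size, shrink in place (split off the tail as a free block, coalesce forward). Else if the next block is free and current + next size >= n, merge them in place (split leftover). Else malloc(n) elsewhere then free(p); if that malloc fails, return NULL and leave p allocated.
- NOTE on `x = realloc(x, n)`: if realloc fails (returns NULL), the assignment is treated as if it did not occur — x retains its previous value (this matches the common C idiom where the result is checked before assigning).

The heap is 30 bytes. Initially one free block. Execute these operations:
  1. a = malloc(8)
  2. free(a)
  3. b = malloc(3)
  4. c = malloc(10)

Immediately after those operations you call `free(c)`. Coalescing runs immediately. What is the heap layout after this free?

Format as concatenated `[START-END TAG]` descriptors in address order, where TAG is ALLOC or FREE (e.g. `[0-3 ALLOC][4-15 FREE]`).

Answer: [0-2 ALLOC][3-29 FREE]

Derivation:
Op 1: a = malloc(8) -> a = 0; heap: [0-7 ALLOC][8-29 FREE]
Op 2: free(a) -> (freed a); heap: [0-29 FREE]
Op 3: b = malloc(3) -> b = 0; heap: [0-2 ALLOC][3-29 FREE]
Op 4: c = malloc(10) -> c = 3; heap: [0-2 ALLOC][3-12 ALLOC][13-29 FREE]
free(c): c = 3 -> block [3-12 ALLOC]; mark free, coalesce with adjacent free neighbors -> [0-2 ALLOC][3-29 FREE]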